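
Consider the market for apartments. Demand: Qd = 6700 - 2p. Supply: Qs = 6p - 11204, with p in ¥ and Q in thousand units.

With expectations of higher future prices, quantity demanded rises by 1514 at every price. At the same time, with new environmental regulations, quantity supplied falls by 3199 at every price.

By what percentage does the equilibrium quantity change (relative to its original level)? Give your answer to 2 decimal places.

Solve the original market: 6700 - 2p = 6p - 11204, hence p = 2238 and Q = 2224.
The shock moves the curves to Qd = 8214 - 2p and Qs = 6p - 14403.
New equilibrium: 8214 - 2p = 6p - 14403 ⇒ 22617 = 8p ⇒ p = 2827.125, Q = 2559.75.
%ΔQ = (2559.75 − 2224) / 2224 × 100 = +15.10%.

+15.10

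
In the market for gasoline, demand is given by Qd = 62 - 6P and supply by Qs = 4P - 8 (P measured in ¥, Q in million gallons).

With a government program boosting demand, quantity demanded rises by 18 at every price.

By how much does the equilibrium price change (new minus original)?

+1.8

Initially, 62 - 6P = 4P - 8, so 70 = 10P and P = 7, Q = 20.
The new curves are Qd = 80 - 6P (demand) and Qs = 4P - 8 (supply).
Equate the new curves: 80 - 6P = 4P - 8, giving 88 = 10P, P = 8.8, Q = 27.2.
ΔP = 8.8 − 7 = +1.8.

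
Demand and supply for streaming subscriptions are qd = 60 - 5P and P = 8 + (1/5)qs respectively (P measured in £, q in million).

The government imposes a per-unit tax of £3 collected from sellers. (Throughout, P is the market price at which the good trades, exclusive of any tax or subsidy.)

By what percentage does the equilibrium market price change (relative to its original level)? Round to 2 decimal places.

+15.00

Before the shock: 60 - 5P = 5P - 40 ⇒ 100 = 10P ⇒ P = 10, q = 10.
Since sellers keep the price net of the tax, the effective supply curve becomes qs = 5P - 55.
Clearing the new market: 60 - 5P = 5P - 55, so P = 11.5 and q = 2.5.
%ΔP = (11.5 − 10) / 10 × 100 = +15.00%.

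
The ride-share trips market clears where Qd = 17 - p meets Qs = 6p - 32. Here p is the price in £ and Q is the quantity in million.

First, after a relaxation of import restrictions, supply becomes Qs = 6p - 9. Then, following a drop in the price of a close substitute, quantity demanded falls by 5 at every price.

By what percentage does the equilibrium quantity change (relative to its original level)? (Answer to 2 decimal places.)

-10.00

Before the shock: 17 - p = 6p - 32 ⇒ 49 = 7p ⇒ p = 7, Q = 10.
After the shift, demand is Qd = 12 - p and supply is Qs = 6p - 9.
Setting them equal: 12 - p = 6p - 9 → 21 = 7p, so p = 3 and Q = 9.
%ΔQ = (9 − 10) / 10 × 100 = -10.00%.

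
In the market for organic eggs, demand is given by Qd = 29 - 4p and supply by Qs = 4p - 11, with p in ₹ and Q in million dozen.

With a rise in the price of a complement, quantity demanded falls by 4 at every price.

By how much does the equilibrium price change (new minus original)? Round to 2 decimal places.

-0.50

Solve the original market: 29 - 4p = 4p - 11, hence p = 5 and Q = 9.
With the change applied: demand Qd = 25 - 4p, supply Qs = 4p - 11.
Clearing the new market: 25 - 4p = 4p - 11, so p = 4.5 and Q = 7.
Δp = 4.5 − 5 = -0.50.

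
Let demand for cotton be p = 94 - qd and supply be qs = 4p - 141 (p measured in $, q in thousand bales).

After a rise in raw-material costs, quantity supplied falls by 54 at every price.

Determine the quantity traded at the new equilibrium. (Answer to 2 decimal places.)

Original equilibrium: 94 - p = 4p - 141 gives 235 = 5p, so p = 47 and q = 47.
With the change applied: demand qd = 94 - p, supply qs = 4p - 195.
Clearing the new market: 94 - p = 4p - 195, so p = 57.8 and q = 36.2.

36.20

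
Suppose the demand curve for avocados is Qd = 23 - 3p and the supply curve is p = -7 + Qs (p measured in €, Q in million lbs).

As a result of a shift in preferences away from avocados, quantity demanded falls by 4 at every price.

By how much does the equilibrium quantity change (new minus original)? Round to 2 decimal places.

Initially, 23 - 3p = p + 7, so 16 = 4p and p = 4, Q = 11.
The new curves are Qd = 19 - 3p (demand) and Qs = p + 7 (supply).
Clearing the new market: 19 - 3p = p + 7, so p = 3 and Q = 10.
ΔQ = 10 − 11 = -1.00.

-1.00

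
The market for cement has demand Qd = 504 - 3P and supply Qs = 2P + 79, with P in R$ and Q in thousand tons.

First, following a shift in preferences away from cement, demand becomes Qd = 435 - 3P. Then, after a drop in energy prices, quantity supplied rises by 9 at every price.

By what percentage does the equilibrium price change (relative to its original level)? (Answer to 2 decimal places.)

-18.35

Initially, 504 - 3P = 2P + 79, so 425 = 5P and P = 85, Q = 249.
The shock moves the curves to Qd = 435 - 3P and Qs = 2P + 88.
Equate the new curves: 435 - 3P = 2P + 88, giving 347 = 5P, P = 69.4, Q = 226.8.
%ΔP = (69.4 − 85) / 85 × 100 = -18.35%.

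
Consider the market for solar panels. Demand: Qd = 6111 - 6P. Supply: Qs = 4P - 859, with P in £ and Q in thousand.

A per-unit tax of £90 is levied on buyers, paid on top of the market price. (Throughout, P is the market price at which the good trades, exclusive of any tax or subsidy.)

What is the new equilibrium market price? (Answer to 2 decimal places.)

643.00

Original equilibrium: 6111 - 6P = 4P - 859 gives 6970 = 10P, so P = 697 and Q = 1929.
Since buyers pay the price plus the tax, the effective demand curve becomes Qd = 5571 - 6P.
Clearing the new market: 5571 - 6P = 4P - 859, so P = 643 and Q = 1713.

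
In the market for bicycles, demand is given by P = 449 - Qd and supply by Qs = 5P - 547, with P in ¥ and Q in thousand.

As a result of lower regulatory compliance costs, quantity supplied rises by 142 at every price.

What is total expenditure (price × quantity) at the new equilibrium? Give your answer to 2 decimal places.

43648.89

Before the shock: 449 - P = 5P - 547 ⇒ 996 = 6P ⇒ P = 166, Q = 283.
The new curves are Qd = 449 - P (demand) and Qs = 5P - 405 (supply).
Clearing the new market: 449 - P = 5P - 405, so P = 427/3 ≈ 142.3333 and Q = 920/3 ≈ 306.6667.
New expenditure = 142.3333 × 306.6667 = 43648.89.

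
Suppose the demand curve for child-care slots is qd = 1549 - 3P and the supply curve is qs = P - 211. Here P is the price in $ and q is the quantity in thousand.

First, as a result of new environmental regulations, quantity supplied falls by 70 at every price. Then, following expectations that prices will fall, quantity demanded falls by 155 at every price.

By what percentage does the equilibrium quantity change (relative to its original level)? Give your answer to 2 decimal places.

Initially, 1549 - 3P = P - 211, so 1760 = 4P and P = 440, q = 229.
With the change applied: demand qd = 1394 - 3P, supply qs = P - 281.
Equate the new curves: 1394 - 3P = P - 281, giving 1675 = 4P, P = 418.75, q = 137.75.
%Δq = (137.75 − 229) / 229 × 100 = -39.85%.

-39.85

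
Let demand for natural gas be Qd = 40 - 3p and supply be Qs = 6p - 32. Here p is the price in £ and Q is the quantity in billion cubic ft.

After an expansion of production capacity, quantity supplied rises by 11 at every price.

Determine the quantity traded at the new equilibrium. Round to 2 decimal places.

Before the shock: 40 - 3p = 6p - 32 ⇒ 72 = 9p ⇒ p = 8, Q = 16.
After the shift, demand is Qd = 40 - 3p and supply is Qs = 6p - 21.
Clearing the new market: 40 - 3p = 6p - 21, so p = 61/9 ≈ 6.7778 and Q = 59/3 ≈ 19.6667.

19.67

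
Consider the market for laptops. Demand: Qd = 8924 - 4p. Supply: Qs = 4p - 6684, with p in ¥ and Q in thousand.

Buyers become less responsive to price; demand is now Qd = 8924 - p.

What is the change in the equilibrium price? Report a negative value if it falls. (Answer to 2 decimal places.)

+1170.60

Original equilibrium: 8924 - 4p = 4p - 6684 gives 15608 = 8p, so p = 1951 and Q = 1120.
After the shift, demand is Qd = 8924 - p and supply is Qs = 4p - 6684.
Setting them equal: 8924 - p = 4p - 6684 → 15608 = 5p, so p = 3121.6 and Q = 5802.4.
Δp = 3121.6 − 1951 = +1170.60.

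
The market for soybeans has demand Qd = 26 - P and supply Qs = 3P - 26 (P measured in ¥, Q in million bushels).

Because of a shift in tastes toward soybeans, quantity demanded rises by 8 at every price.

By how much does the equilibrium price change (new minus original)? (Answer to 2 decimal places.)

+2.00

Initially, 26 - P = 3P - 26, so 52 = 4P and P = 13, Q = 13.
The new curves are Qd = 34 - P (demand) and Qs = 3P - 26 (supply).
Equate the new curves: 34 - P = 3P - 26, giving 60 = 4P, P = 15, Q = 19.
ΔP = 15 − 13 = +2.00.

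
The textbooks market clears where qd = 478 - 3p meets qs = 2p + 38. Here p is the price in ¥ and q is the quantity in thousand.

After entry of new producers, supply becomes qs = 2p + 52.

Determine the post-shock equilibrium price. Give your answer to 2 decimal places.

85.20

Solve the original market: 478 - 3p = 2p + 38, hence p = 88 and q = 214.
After the shift, demand is qd = 478 - 3p and supply is qs = 2p + 52.
Equate the new curves: 478 - 3p = 2p + 52, giving 426 = 5p, p = 85.2, q = 222.4.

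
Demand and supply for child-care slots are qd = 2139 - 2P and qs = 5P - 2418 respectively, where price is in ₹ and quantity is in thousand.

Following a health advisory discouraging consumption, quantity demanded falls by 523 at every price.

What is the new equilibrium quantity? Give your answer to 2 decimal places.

463.43

Initially, 2139 - 2P = 5P - 2418, so 4557 = 7P and P = 651, q = 837.
After the shift, demand is qd = 1616 - 2P and supply is qs = 5P - 2418.
Setting them equal: 1616 - 2P = 5P - 2418 → 4034 = 7P, so P = 4034/7 ≈ 576.2857 and q = 3244/7 ≈ 463.4286.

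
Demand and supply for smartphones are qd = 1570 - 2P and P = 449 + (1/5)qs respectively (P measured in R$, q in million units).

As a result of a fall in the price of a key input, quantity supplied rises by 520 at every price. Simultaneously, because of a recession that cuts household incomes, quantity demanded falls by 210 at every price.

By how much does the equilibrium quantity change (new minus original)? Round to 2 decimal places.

Original equilibrium: 1570 - 2P = 5P - 2245 gives 3815 = 7P, so P = 545 and q = 480.
After the shift, demand is qd = 1360 - 2P and supply is qs = 5P - 1725.
Setting them equal: 1360 - 2P = 5P - 1725 → 3085 = 7P, so P = 3085/7 ≈ 440.7143 and q = 3350/7 ≈ 478.5714.
Δq = 478.5714 − 480 = -1.43.

-1.43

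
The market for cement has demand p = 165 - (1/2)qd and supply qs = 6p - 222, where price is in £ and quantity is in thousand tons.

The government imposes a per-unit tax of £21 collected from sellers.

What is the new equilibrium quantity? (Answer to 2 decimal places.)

Initially, 330 - 2p = 6p - 222, so 552 = 8p and p = 69, q = 192.
Since sellers keep the price net of the tax, the effective supply curve becomes qs = 6p - 348.
New equilibrium: 330 - 2p = 6p - 348 ⇒ 678 = 8p ⇒ p = 84.75, q = 160.5.

160.50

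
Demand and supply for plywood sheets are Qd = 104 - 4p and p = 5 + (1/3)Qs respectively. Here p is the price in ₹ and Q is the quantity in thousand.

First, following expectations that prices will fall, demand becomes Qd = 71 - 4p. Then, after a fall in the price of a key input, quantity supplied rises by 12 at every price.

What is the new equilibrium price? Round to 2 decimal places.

10.57

Initially, 104 - 4p = 3p - 15, so 119 = 7p and p = 17, Q = 36.
With the change applied: demand Qd = 71 - 4p, supply Qs = 3p - 3.
Equate the new curves: 71 - 4p = 3p - 3, giving 74 = 7p, p = 74/7 ≈ 10.5714, Q = 201/7 ≈ 28.7143.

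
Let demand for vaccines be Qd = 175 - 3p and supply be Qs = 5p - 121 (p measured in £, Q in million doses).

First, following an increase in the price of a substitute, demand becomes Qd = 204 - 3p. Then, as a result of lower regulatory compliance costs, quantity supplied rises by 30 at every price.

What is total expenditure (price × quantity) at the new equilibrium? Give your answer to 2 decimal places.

Before the shock: 175 - 3p = 5p - 121 ⇒ 296 = 8p ⇒ p = 37, Q = 64.
The shock moves the curves to Qd = 204 - 3p and Qs = 5p - 91.
Clearing the new market: 204 - 3p = 5p - 91, so p = 36.875 and Q = 93.375.
New expenditure = 36.875 × 93.375 = 3443.20.

3443.20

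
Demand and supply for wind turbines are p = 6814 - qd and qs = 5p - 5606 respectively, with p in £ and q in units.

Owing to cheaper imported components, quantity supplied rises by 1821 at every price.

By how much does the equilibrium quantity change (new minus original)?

+303.5

Solve the original market: 6814 - p = 5p - 5606, hence p = 2070 and q = 4744.
The new curves are qd = 6814 - p (demand) and qs = 5p - 3785 (supply).
New equilibrium: 6814 - p = 5p - 3785 ⇒ 10599 = 6p ⇒ p = 1766.5, q = 5047.5.
Δq = 5047.5 − 4744 = +303.5.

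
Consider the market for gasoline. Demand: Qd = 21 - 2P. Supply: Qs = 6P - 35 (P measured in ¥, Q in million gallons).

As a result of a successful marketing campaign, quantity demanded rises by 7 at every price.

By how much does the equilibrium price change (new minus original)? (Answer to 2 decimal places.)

+0.88

Original equilibrium: 21 - 2P = 6P - 35 gives 56 = 8P, so P = 7 and Q = 7.
After the shift, demand is Qd = 28 - 2P and supply is Qs = 6P - 35.
Equate the new curves: 28 - 2P = 6P - 35, giving 63 = 8P, P = 7.875, Q = 12.25.
ΔP = 7.875 − 7 = +0.88.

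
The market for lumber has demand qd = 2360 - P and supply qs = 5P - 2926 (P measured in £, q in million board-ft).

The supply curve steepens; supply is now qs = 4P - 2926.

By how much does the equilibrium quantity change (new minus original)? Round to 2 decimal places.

-176.20

Solve the original market: 2360 - P = 5P - 2926, hence P = 881 and q = 1479.
With the change applied: demand qd = 2360 - P, supply qs = 4P - 2926.
Clearing the new market: 2360 - P = 4P - 2926, so P = 1057.2 and q = 1302.8.
Δq = 1302.8 − 1479 = -176.20.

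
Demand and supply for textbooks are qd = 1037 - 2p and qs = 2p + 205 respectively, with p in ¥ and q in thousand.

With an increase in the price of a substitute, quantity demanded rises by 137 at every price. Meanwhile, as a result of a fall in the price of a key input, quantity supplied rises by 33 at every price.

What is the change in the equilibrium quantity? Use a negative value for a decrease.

+85

Before the shock: 1037 - 2p = 2p + 205 ⇒ 832 = 4p ⇒ p = 208, q = 621.
The shock moves the curves to qd = 1174 - 2p and qs = 2p + 238.
New equilibrium: 1174 - 2p = 2p + 238 ⇒ 936 = 4p ⇒ p = 234, q = 706.
Δq = 706 − 621 = +85.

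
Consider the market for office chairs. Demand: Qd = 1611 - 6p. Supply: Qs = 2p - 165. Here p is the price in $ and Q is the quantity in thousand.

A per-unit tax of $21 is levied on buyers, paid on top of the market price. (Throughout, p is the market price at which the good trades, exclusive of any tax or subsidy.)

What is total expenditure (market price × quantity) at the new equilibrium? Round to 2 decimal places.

Before the shock: 1611 - 6p = 2p - 165 ⇒ 1776 = 8p ⇒ p = 222, Q = 279.
Since buyers pay the price plus the tax, the effective demand curve becomes Qd = 1485 - 6p.
Setting them equal: 1485 - 6p = 2p - 165 → 1650 = 8p, so p = 206.25 and Q = 247.5.
New expenditure = 206.25 × 247.5 = 51046.88.

51046.88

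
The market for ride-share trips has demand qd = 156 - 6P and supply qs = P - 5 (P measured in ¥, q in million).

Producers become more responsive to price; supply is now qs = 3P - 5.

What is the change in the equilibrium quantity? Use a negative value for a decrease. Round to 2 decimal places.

Before the shock: 156 - 6P = P - 5 ⇒ 161 = 7P ⇒ P = 23, q = 18.
The shock moves the curves to qd = 156 - 6P and qs = 3P - 5.
Equate the new curves: 156 - 6P = 3P - 5, giving 161 = 9P, P = 161/9 ≈ 17.8889, q = 146/3 ≈ 48.6667.
Δq = 48.6667 − 18 = +30.67.

+30.67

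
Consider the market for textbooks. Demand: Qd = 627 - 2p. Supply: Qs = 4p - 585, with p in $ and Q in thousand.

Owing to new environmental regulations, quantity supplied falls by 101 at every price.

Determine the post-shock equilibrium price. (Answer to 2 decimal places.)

218.83

Initially, 627 - 2p = 4p - 585, so 1212 = 6p and p = 202, Q = 223.
The shock moves the curves to Qd = 627 - 2p and Qs = 4p - 686.
Setting them equal: 627 - 2p = 4p - 686 → 1313 = 6p, so p = 1313/6 ≈ 218.8333 and Q = 568/3 ≈ 189.3333.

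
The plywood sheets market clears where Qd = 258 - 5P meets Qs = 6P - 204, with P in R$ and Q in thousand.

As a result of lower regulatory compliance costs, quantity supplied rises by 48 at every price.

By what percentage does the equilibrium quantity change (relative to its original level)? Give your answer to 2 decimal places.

Original equilibrium: 258 - 5P = 6P - 204 gives 462 = 11P, so P = 42 and Q = 48.
The new curves are Qd = 258 - 5P (demand) and Qs = 6P - 156 (supply).
New equilibrium: 258 - 5P = 6P - 156 ⇒ 414 = 11P ⇒ P = 414/11 ≈ 37.6364, Q = 768/11 ≈ 69.8182.
%ΔQ = (69.8182 − 48) / 48 × 100 = +45.45%.

+45.45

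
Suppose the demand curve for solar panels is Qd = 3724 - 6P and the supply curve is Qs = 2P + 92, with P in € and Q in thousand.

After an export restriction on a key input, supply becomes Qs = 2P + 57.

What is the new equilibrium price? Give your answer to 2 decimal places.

458.38

Original equilibrium: 3724 - 6P = 2P + 92 gives 3632 = 8P, so P = 454 and Q = 1000.
The shock moves the curves to Qd = 3724 - 6P and Qs = 2P + 57.
Equate the new curves: 3724 - 6P = 2P + 57, giving 3667 = 8P, P = 458.375, Q = 973.75.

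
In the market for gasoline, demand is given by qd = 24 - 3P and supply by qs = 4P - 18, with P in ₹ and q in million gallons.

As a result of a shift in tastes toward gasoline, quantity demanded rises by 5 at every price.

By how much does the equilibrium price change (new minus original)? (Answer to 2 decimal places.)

Original equilibrium: 24 - 3P = 4P - 18 gives 42 = 7P, so P = 6 and q = 6.
The new curves are qd = 29 - 3P (demand) and qs = 4P - 18 (supply).
New equilibrium: 29 - 3P = 4P - 18 ⇒ 47 = 7P ⇒ P = 47/7 ≈ 6.7143, q = 62/7 ≈ 8.8571.
ΔP = 6.7143 − 6 = +0.71.

+0.71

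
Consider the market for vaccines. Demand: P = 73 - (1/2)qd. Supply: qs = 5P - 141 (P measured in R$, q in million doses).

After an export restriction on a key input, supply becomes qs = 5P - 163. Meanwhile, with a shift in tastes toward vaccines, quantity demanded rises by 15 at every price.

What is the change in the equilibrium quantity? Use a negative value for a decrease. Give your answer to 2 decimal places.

+4.43

Original equilibrium: 146 - 2P = 5P - 141 gives 287 = 7P, so P = 41 and q = 64.
The shock moves the curves to qd = 161 - 2P and qs = 5P - 163.
New equilibrium: 161 - 2P = 5P - 163 ⇒ 324 = 7P ⇒ P = 324/7 ≈ 46.2857, q = 479/7 ≈ 68.4286.
Δq = 68.4286 − 64 = +4.43.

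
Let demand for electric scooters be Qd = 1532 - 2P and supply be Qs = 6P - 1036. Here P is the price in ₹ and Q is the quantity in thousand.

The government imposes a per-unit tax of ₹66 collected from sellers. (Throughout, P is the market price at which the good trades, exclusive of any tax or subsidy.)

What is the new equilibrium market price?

370.5

Solve the original market: 1532 - 2P = 6P - 1036, hence P = 321 and Q = 890.
Since sellers keep the price net of the tax, the effective supply curve becomes Qs = 6P - 1432.
Setting them equal: 1532 - 2P = 6P - 1432 → 2964 = 8P, so P = 370.5 and Q = 791.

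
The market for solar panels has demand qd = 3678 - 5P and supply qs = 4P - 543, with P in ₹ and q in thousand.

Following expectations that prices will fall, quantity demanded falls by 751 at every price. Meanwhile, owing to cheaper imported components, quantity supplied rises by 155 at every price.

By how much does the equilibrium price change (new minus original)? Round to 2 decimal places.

Initially, 3678 - 5P = 4P - 543, so 4221 = 9P and P = 469, q = 1333.
After the shift, demand is qd = 2927 - 5P and supply is qs = 4P - 388.
Setting them equal: 2927 - 5P = 4P - 388 → 3315 = 9P, so P = 1105/3 ≈ 368.3333 and q = 3256/3 ≈ 1085.3333.
ΔP = 368.3333 − 469 = -100.67.

-100.67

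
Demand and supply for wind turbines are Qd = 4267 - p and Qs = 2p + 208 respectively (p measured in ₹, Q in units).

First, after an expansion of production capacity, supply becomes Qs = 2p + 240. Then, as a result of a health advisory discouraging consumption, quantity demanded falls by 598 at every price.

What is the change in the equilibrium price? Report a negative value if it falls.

Original equilibrium: 4267 - p = 2p + 208 gives 4059 = 3p, so p = 1353 and Q = 2914.
With the change applied: demand Qd = 3669 - p, supply Qs = 2p + 240.
Clearing the new market: 3669 - p = 2p + 240, so p = 1143 and Q = 2526.
Δp = 1143 − 1353 = -210.

-210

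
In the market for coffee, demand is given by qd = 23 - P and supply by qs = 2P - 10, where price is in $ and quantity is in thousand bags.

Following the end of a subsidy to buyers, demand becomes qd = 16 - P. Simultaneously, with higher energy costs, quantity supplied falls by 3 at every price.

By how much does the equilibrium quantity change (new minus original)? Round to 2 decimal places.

-5.67

Before the shock: 23 - P = 2P - 10 ⇒ 33 = 3P ⇒ P = 11, q = 12.
With the change applied: demand qd = 16 - P, supply qs = 2P - 13.
Equate the new curves: 16 - P = 2P - 13, giving 29 = 3P, P = 29/3 ≈ 9.6667, q = 19/3 ≈ 6.3333.
Δq = 6.3333 − 12 = -5.67.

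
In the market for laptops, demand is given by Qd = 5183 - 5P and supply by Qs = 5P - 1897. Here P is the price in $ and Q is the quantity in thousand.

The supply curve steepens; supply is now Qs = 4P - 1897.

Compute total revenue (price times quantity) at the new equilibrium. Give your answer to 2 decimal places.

983071.11

Before the shock: 5183 - 5P = 5P - 1897 ⇒ 7080 = 10P ⇒ P = 708, Q = 1643.
The shock moves the curves to Qd = 5183 - 5P and Qs = 4P - 1897.
New equilibrium: 5183 - 5P = 4P - 1897 ⇒ 7080 = 9P ⇒ P = 2360/3 ≈ 786.6667, Q = 3749/3 ≈ 1249.6667.
New expenditure = 786.6667 × 1249.6667 = 983071.11.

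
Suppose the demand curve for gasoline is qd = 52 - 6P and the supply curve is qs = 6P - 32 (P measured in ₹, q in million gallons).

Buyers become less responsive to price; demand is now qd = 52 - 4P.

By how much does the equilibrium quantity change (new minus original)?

+8.4

Original equilibrium: 52 - 6P = 6P - 32 gives 84 = 12P, so P = 7 and q = 10.
After the shift, demand is qd = 52 - 4P and supply is qs = 6P - 32.
New equilibrium: 52 - 4P = 6P - 32 ⇒ 84 = 10P ⇒ P = 8.4, q = 18.4.
Δq = 18.4 − 10 = +8.4.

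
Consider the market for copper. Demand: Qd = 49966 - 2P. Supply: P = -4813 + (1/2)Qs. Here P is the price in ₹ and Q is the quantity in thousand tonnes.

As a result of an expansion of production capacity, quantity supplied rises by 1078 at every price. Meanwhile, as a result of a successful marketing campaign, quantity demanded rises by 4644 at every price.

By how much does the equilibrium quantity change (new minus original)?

Before the shock: 49966 - 2P = 2P + 9626 ⇒ 40340 = 4P ⇒ P = 10085, Q = 29796.
The shock moves the curves to Qd = 54610 - 2P and Qs = 2P + 10704.
Setting them equal: 54610 - 2P = 2P + 10704 → 43906 = 4P, so P = 10976.5 and Q = 32657.
ΔQ = 32657 − 29796 = +2861.

+2861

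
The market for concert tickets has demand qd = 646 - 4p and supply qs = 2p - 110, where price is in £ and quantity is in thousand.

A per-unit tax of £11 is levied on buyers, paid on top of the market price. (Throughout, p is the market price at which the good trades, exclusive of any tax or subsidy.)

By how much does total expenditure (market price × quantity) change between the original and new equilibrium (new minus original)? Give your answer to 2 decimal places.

-2781.78

Original equilibrium: 646 - 4p = 2p - 110 gives 756 = 6p, so p = 126 and q = 142.
Since buyers pay the price plus the tax, the effective demand curve becomes qd = 602 - 4p.
Clearing the new market: 602 - 4p = 2p - 110, so p = 356/3 ≈ 118.6667 and q = 382/3 ≈ 127.3333.
Expenditure moves from 126×142 = 17892 to 118.6667×127.3333 = 15110.2222; change = -2781.78.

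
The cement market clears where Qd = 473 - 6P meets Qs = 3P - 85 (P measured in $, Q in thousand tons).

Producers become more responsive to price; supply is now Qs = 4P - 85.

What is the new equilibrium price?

Before the shock: 473 - 6P = 3P - 85 ⇒ 558 = 9P ⇒ P = 62, Q = 101.
After the shift, demand is Qd = 473 - 6P and supply is Qs = 4P - 85.
Setting them equal: 473 - 6P = 4P - 85 → 558 = 10P, so P = 55.8 and Q = 138.2.

55.8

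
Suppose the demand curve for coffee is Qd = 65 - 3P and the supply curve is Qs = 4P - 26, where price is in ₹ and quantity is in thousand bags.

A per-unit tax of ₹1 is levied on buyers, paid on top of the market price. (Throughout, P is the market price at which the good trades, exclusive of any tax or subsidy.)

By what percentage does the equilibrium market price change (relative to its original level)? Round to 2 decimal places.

Original equilibrium: 65 - 3P = 4P - 26 gives 91 = 7P, so P = 13 and Q = 26.
Since buyers pay the price plus the tax, the effective demand curve becomes Qd = 62 - 3P.
New equilibrium: 62 - 3P = 4P - 26 ⇒ 88 = 7P ⇒ P = 88/7 ≈ 12.5714, Q = 170/7 ≈ 24.2857.
%ΔP = (12.5714 − 13) / 13 × 100 = -3.30%.

-3.30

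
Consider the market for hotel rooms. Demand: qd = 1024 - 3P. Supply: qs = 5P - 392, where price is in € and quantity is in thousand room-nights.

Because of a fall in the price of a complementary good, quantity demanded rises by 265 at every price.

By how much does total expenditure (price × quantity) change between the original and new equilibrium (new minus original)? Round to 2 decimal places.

+51132.58

Solve the original market: 1024 - 3P = 5P - 392, hence P = 177 and q = 493.
The new curves are qd = 1289 - 3P (demand) and qs = 5P - 392 (supply).
Setting them equal: 1289 - 3P = 5P - 392 → 1681 = 8P, so P = 210.125 and q = 658.625.
Expenditure moves from 177×493 = 87261 to 210.125×658.625 = 138393.578125; change = +51132.58.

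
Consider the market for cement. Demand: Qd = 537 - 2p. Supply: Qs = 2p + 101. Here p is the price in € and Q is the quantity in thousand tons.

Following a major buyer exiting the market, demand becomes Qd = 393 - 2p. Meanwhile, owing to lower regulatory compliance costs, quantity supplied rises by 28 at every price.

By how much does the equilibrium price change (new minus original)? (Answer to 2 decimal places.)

-43.00

Before the shock: 537 - 2p = 2p + 101 ⇒ 436 = 4p ⇒ p = 109, Q = 319.
The new curves are Qd = 393 - 2p (demand) and Qs = 2p + 129 (supply).
Setting them equal: 393 - 2p = 2p + 129 → 264 = 4p, so p = 66 and Q = 261.
Δp = 66 − 109 = -43.00.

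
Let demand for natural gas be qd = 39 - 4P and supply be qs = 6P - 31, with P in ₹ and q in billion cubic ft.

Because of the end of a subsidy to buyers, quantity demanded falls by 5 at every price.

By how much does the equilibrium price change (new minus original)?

Solve the original market: 39 - 4P = 6P - 31, hence P = 7 and q = 11.
With the change applied: demand qd = 34 - 4P, supply qs = 6P - 31.
Equate the new curves: 34 - 4P = 6P - 31, giving 65 = 10P, P = 6.5, q = 8.
ΔP = 6.5 − 7 = -0.5.

-0.5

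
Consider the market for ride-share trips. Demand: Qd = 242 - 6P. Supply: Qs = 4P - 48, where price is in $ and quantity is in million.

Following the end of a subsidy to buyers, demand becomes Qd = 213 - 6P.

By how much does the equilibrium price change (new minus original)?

-2.9

Initially, 242 - 6P = 4P - 48, so 290 = 10P and P = 29, Q = 68.
After the shift, demand is Qd = 213 - 6P and supply is Qs = 4P - 48.
Setting them equal: 213 - 6P = 4P - 48 → 261 = 10P, so P = 26.1 and Q = 56.4.
ΔP = 26.1 − 29 = -2.9.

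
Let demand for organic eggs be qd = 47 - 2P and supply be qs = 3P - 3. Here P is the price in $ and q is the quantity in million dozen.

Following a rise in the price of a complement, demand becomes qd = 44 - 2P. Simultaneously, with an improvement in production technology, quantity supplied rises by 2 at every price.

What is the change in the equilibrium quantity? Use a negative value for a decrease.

-1

Solve the original market: 47 - 2P = 3P - 3, hence P = 10 and q = 27.
With the change applied: demand qd = 44 - 2P, supply qs = 3P - 1.
Setting them equal: 44 - 2P = 3P - 1 → 45 = 5P, so P = 9 and q = 26.
Δq = 26 − 27 = -1.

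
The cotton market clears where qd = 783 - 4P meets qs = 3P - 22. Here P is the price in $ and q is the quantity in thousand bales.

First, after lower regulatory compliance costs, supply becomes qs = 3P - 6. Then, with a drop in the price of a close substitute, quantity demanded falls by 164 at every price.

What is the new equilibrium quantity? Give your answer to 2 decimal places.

261.86

Solve the original market: 783 - 4P = 3P - 22, hence P = 115 and q = 323.
The shock moves the curves to qd = 619 - 4P and qs = 3P - 6.
Setting them equal: 619 - 4P = 3P - 6 → 625 = 7P, so P = 625/7 ≈ 89.2857 and q = 1833/7 ≈ 261.8571.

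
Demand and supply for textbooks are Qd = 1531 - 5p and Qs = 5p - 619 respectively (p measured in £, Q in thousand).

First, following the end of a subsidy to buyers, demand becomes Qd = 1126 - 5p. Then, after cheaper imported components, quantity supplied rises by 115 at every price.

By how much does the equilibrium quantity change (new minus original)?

Original equilibrium: 1531 - 5p = 5p - 619 gives 2150 = 10p, so p = 215 and Q = 456.
The shock moves the curves to Qd = 1126 - 5p and Qs = 5p - 504.
Setting them equal: 1126 - 5p = 5p - 504 → 1630 = 10p, so p = 163 and Q = 311.
ΔQ = 311 − 456 = -145.

-145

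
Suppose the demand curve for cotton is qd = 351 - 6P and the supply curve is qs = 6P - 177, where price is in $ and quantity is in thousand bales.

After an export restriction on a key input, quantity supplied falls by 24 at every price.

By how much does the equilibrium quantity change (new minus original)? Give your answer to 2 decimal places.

Original equilibrium: 351 - 6P = 6P - 177 gives 528 = 12P, so P = 44 and q = 87.
The shock moves the curves to qd = 351 - 6P and qs = 6P - 201.
Setting them equal: 351 - 6P = 6P - 201 → 552 = 12P, so P = 46 and q = 75.
Δq = 75 − 87 = -12.00.

-12.00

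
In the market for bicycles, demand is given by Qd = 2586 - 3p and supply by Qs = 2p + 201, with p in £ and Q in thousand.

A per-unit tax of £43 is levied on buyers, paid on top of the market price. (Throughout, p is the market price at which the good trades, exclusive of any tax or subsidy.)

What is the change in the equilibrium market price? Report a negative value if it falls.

Initially, 2586 - 3p = 2p + 201, so 2385 = 5p and p = 477, Q = 1155.
Since buyers pay the price plus the tax, the effective demand curve becomes Qd = 2457 - 3p.
Setting them equal: 2457 - 3p = 2p + 201 → 2256 = 5p, so p = 451.2 and Q = 1103.4.
Δp = 451.2 − 477 = -25.8.

-25.8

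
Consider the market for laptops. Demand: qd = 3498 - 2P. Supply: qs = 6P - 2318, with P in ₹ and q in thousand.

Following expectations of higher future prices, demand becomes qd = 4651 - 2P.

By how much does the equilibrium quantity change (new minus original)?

+864.75

Original equilibrium: 3498 - 2P = 6P - 2318 gives 5816 = 8P, so P = 727 and q = 2044.
The shock moves the curves to qd = 4651 - 2P and qs = 6P - 2318.
Equate the new curves: 4651 - 2P = 6P - 2318, giving 6969 = 8P, P = 871.125, q = 2908.75.
Δq = 2908.75 − 2044 = +864.75.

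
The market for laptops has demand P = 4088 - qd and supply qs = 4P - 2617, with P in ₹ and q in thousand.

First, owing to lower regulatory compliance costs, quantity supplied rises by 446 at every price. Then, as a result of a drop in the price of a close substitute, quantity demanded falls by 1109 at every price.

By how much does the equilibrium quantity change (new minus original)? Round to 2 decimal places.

Before the shock: 4088 - P = 4P - 2617 ⇒ 6705 = 5P ⇒ P = 1341, q = 2747.
The new curves are qd = 2979 - P (demand) and qs = 4P - 2171 (supply).
New equilibrium: 2979 - P = 4P - 2171 ⇒ 5150 = 5P ⇒ P = 1030, q = 1949.
Δq = 1949 − 2747 = -798.00.

-798.00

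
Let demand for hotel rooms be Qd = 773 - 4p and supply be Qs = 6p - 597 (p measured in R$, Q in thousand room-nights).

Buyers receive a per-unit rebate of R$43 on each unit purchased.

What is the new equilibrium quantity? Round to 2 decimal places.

Solve the original market: 773 - 4p = 6p - 597, hence p = 137 and Q = 225.
Since buyers' out-of-pocket price is the market price minus the rebate, the effective demand curve becomes Qd = 945 - 4p.
Setting them equal: 945 - 4p = 6p - 597 → 1542 = 10p, so p = 154.2 and Q = 328.2.

328.20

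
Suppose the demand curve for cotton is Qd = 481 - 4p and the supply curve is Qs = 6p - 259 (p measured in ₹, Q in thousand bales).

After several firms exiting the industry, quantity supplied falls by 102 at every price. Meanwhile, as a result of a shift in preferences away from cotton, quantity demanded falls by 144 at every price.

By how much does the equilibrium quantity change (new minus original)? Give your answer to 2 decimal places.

-127.20

Initially, 481 - 4p = 6p - 259, so 740 = 10p and p = 74, Q = 185.
After the shift, demand is Qd = 337 - 4p and supply is Qs = 6p - 361.
Clearing the new market: 337 - 4p = 6p - 361, so p = 69.8 and Q = 57.8.
ΔQ = 57.8 − 185 = -127.20.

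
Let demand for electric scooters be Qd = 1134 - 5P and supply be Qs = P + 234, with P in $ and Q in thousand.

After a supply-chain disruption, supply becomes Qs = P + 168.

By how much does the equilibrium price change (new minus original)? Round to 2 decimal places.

Solve the original market: 1134 - 5P = P + 234, hence P = 150 and Q = 384.
The new curves are Qd = 1134 - 5P (demand) and Qs = P + 168 (supply).
Clearing the new market: 1134 - 5P = P + 168, so P = 161 and Q = 329.
ΔP = 161 − 150 = +11.00.

+11.00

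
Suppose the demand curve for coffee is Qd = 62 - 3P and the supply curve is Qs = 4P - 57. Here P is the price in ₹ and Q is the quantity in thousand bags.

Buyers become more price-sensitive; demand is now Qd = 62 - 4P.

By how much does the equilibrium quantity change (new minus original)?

Solve the original market: 62 - 3P = 4P - 57, hence P = 17 and Q = 11.
After the shift, demand is Qd = 62 - 4P and supply is Qs = 4P - 57.
Setting them equal: 62 - 4P = 4P - 57 → 119 = 8P, so P = 14.875 and Q = 2.5.
ΔQ = 2.5 − 11 = -8.5.

-8.5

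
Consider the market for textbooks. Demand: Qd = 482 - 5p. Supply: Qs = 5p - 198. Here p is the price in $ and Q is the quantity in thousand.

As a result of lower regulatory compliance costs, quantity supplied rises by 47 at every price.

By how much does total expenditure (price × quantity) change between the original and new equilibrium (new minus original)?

+820.15

Initially, 482 - 5p = 5p - 198, so 680 = 10p and p = 68, Q = 142.
After the shift, demand is Qd = 482 - 5p and supply is Qs = 5p - 151.
Setting them equal: 482 - 5p = 5p - 151 → 633 = 10p, so p = 63.3 and Q = 165.5.
Expenditure moves from 68×142 = 9656 to 63.3×165.5 = 10476.15; change = +820.15.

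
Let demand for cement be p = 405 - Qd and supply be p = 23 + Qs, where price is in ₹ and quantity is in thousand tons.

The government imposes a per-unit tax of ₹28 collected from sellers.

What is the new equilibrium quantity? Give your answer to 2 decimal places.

Initially, 405 - p = p - 23, so 428 = 2p and p = 214, Q = 191.
Since sellers keep the price net of the tax, the effective supply curve becomes Qs = p - 51.
New equilibrium: 405 - p = p - 51 ⇒ 456 = 2p ⇒ p = 228, Q = 177.

177.00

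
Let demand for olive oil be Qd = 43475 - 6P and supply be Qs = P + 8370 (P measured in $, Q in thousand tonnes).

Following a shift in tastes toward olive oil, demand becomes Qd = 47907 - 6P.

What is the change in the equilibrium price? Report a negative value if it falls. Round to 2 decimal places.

Initially, 43475 - 6P = P + 8370, so 35105 = 7P and P = 5015, Q = 13385.
With the change applied: demand Qd = 47907 - 6P, supply Qs = P + 8370.
Equate the new curves: 47907 - 6P = P + 8370, giving 39537 = 7P, P = 39537/7 ≈ 5648.1429, Q = 98127/7 ≈ 14018.1429.
ΔP = 5648.1429 − 5015 = +633.14.

+633.14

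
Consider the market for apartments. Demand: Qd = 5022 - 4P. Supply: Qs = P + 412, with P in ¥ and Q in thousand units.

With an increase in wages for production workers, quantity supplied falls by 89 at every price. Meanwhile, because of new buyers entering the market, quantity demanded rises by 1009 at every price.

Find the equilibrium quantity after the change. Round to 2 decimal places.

Original equilibrium: 5022 - 4P = P + 412 gives 4610 = 5P, so P = 922 and Q = 1334.
The shock moves the curves to Qd = 6031 - 4P and Qs = P + 323.
Clearing the new market: 6031 - 4P = P + 323, so P = 1141.6 and Q = 1464.6.

1464.60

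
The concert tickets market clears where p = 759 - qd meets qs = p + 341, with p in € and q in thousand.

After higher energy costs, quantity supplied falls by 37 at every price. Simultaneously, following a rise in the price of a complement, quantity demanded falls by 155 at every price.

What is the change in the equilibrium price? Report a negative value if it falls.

-59

Initially, 759 - p = p + 341, so 418 = 2p and p = 209, q = 550.
The new curves are qd = 604 - p (demand) and qs = p + 304 (supply).
Equate the new curves: 604 - p = p + 304, giving 300 = 2p, p = 150, q = 454.
Δp = 150 − 209 = -59.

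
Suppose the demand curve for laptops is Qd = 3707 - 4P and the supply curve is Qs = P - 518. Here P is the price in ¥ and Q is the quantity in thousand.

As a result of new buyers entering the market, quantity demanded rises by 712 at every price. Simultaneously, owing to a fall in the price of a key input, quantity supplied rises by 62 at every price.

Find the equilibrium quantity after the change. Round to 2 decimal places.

Original equilibrium: 3707 - 4P = P - 518 gives 4225 = 5P, so P = 845 and Q = 327.
With the change applied: demand Qd = 4419 - 4P, supply Qs = P - 456.
Setting them equal: 4419 - 4P = P - 456 → 4875 = 5P, so P = 975 and Q = 519.

519.00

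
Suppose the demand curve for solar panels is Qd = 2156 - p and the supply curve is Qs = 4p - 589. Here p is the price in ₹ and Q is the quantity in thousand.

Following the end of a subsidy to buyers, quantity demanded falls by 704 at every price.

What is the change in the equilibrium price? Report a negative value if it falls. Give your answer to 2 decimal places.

-140.80

Initially, 2156 - p = 4p - 589, so 2745 = 5p and p = 549, Q = 1607.
The new curves are Qd = 1452 - p (demand) and Qs = 4p - 589 (supply).
Setting them equal: 1452 - p = 4p - 589 → 2041 = 5p, so p = 408.2 and Q = 1043.8.
Δp = 408.2 − 549 = -140.80.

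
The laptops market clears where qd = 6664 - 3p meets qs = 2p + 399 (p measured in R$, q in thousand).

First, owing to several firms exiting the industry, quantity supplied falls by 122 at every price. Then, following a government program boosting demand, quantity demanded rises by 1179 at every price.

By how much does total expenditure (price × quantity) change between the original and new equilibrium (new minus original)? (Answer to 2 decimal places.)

Initially, 6664 - 3p = 2p + 399, so 6265 = 5p and p = 1253, q = 2905.
The shock moves the curves to qd = 7843 - 3p and qs = 2p + 277.
Setting them equal: 7843 - 3p = 2p + 277 → 7566 = 5p, so p = 1513.2 and q = 3303.4.
Expenditure moves from 1253×2905 = 3639965 to 1513.2×3303.4 = 4998704.88; change = +1358739.88.

+1358739.88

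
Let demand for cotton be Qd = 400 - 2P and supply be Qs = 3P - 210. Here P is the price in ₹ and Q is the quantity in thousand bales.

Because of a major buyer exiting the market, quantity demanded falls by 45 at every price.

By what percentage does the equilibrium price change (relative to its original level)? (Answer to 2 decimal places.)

Original equilibrium: 400 - 2P = 3P - 210 gives 610 = 5P, so P = 122 and Q = 156.
The new curves are Qd = 355 - 2P (demand) and Qs = 3P - 210 (supply).
Equate the new curves: 355 - 2P = 3P - 210, giving 565 = 5P, P = 113, Q = 129.
%ΔP = (113 − 122) / 122 × 100 = -7.38%.

-7.38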